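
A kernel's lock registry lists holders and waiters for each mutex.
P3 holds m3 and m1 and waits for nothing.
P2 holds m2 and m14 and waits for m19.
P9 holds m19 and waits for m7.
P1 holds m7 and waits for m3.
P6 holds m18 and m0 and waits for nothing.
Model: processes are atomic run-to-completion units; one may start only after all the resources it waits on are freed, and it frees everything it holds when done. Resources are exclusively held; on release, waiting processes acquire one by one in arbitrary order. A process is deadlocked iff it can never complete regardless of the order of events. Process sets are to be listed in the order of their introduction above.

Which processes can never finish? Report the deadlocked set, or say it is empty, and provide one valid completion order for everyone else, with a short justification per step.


No process is deadlocked.
Key observation: no waiting chain loops back on itself — every chain ends at a process that waits on nothing, so everyone eventually runs.
The rest can finish in the order P3, P1, P9, P2, P6.
Check, step by step:
  P3: no waits; runs immediately, freeing m3 and m1
  run P1 (all its waits — m3 — are resolved); releases m7
  run P9 (all its waits — m7 — are resolved); releases m19
  run P2 (all its waits — m19 — are resolved); releases m2 and m14
  P6: no waits; runs immediately, freeing m18 and m0


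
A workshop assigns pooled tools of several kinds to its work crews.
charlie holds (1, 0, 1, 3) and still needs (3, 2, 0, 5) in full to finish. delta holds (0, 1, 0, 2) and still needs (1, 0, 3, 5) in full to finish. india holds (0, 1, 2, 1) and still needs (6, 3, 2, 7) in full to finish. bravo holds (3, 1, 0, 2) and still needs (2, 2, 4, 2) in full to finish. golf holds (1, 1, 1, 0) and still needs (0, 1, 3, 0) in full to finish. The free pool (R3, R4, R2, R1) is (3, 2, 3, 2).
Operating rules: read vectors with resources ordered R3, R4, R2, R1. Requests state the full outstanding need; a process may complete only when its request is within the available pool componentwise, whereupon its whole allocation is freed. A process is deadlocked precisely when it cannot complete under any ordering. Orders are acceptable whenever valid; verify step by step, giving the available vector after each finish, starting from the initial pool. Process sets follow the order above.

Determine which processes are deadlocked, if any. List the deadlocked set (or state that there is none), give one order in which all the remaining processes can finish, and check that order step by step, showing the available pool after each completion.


Deadlocked set: charlie, delta and india.
Key observation: after golf, bravo complete, (7, 4, 4, 4) is the best the pool ever gets, yet each leftover process wants more R1.
One completion order for the rest: golf, bravo. Check, step by step:
  pool = (3, 2, 3, 2)
  golf needs (0, 1, 3, 0) <= (3, 2, 3, 2) -> finishes; pool += (1, 1, 1, 0) = (4, 3, 4, 2)
  bravo needs (2, 2, 4, 2) <= (4, 3, 4, 2) -> finishes; pool += (3, 1, 0, 2) = (7, 4, 4, 4)
The blocked processes can never fit:
  charlie cannot run: need (3, 2, 0, 5) vs free (7, 4, 4, 4) (insufficient R1)
  delta cannot run: need (1, 0, 3, 5) vs free (7, 4, 4, 4) (insufficient R1)
  india cannot run: need (6, 3, 2, 7) vs free (7, 4, 4, 4) (insufficient R1)


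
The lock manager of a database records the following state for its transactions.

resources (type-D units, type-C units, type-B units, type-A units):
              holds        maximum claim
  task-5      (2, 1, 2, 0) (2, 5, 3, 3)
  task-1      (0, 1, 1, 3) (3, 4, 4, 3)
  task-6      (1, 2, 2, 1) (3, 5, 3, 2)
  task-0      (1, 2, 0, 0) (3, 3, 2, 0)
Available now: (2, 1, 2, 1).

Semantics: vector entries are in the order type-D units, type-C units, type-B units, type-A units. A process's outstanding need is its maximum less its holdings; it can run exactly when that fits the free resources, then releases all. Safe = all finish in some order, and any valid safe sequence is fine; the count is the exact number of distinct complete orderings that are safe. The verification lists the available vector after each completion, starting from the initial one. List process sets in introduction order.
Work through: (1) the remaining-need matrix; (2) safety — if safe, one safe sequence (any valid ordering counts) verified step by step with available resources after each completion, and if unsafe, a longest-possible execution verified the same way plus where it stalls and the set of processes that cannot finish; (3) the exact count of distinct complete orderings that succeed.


(1) Need matrix, components ordered type-D units, type-C units, type-B units, type-A units:
  task-5: (0, 4, 1, 3)
  task-1: (3, 3, 3, 0)
  task-6: (2, 3, 1, 1)
  task-0: (2, 1, 2, 0)
(2) The state is SAFE; one workable sequence: task-0, task-6, task-1, task-5.
Key observation: the order's first zero-slack moment is task-0 ((2, 1, 2, 0) needed, (2, 1, 2, 1) free — a requested resource with nothing to spare).
Step-by-step check:
  pool = (2, 1, 2, 1)
  task-0 needs (2, 1, 2, 0) <= (2, 1, 2, 1) -> finishes; pool += (1, 2, 0, 0) = (3, 3, 2, 1)
  task-6 needs (2, 3, 1, 1) <= (3, 3, 2, 1) -> finishes; pool += (1, 2, 2, 1) = (4, 5, 4, 2)
  task-1 needs (3, 3, 3, 0) <= (4, 5, 4, 2) -> finishes; pool += (0, 1, 1, 3) = (4, 6, 5, 5)
  task-5 needs (0, 4, 1, 3) <= (4, 6, 5, 5) -> finishes; pool += (2, 1, 2, 0) = (6, 7, 7, 5)
(3) Precisely 1 of the possible complete orderings is a safe sequence.


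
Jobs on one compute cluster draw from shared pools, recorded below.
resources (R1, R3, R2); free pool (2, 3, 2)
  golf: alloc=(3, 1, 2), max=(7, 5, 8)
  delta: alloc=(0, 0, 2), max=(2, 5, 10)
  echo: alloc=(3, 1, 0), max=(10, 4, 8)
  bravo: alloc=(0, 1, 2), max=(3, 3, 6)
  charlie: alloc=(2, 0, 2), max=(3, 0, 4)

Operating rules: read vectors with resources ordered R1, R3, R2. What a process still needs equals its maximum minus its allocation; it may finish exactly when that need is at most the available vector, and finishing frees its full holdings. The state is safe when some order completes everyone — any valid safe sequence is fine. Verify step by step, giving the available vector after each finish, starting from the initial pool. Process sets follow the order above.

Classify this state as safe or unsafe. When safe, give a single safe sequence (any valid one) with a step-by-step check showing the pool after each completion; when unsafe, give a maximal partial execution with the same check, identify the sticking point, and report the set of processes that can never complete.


SAFE — a valid safe sequence is charlie, bravo, golf, delta, echo.
Key observation: reading the order forward, charlie is the first process whose need (1, 0, 2) meets the free pool (2, 3, 2) exactly on a resource it requests.
Step-by-step check:
  pool = (2, 3, 2)
  charlie needs (1, 0, 2) <= (2, 3, 2) -> finishes; pool += (2, 0, 2) = (4, 3, 4)
  bravo needs (3, 2, 4) <= (4, 3, 4) -> finishes; pool += (0, 1, 2) = (4, 4, 6)
  golf needs (4, 4, 6) <= (4, 4, 6) -> finishes; pool += (3, 1, 2) = (7, 5, 8)
  delta needs (2, 5, 8) <= (7, 5, 8) -> finishes; pool += (0, 0, 2) = (7, 5, 10)
  echo needs (7, 3, 8) <= (7, 5, 10) -> finishes; pool += (3, 1, 0) = (10, 6, 10)


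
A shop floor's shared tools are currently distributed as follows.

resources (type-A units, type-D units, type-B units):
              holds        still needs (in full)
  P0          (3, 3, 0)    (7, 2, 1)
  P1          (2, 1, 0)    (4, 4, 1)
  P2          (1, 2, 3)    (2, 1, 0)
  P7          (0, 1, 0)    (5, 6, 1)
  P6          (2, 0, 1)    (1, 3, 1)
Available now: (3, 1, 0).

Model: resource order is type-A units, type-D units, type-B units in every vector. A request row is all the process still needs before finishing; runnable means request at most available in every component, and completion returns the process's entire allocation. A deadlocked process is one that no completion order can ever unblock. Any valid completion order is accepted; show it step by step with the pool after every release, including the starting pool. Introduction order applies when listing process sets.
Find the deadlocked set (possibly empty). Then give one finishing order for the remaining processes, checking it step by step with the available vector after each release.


Deadlocked: P0, P1 and P7.
Key observation: after P2, P6 the pool peaks at (6, 3, 4), and each blocked process is short somewhere: P0 on type-A units; P1 on type-D units; P7 on type-D units.
One completion order for the rest: P2, P6. Walking it through:
  pool = (3, 1, 0)
  P2: need (2, 1, 0) fits (3, 1, 0); releases (1, 2, 3), pool now (4, 3, 3)
  P6: need (1, 3, 1) fits (4, 3, 3); releases (2, 0, 1), pool now (6, 3, 4)
The blocked processes can never fit:
  P0 still needs (7, 2, 1) but only (6, 3, 4) is free — short on type-A units
  P1 still needs (4, 4, 1) but only (6, 3, 4) is free — short on type-D units
  P7 still needs (5, 6, 1) but only (6, 3, 4) is free — short on type-D units


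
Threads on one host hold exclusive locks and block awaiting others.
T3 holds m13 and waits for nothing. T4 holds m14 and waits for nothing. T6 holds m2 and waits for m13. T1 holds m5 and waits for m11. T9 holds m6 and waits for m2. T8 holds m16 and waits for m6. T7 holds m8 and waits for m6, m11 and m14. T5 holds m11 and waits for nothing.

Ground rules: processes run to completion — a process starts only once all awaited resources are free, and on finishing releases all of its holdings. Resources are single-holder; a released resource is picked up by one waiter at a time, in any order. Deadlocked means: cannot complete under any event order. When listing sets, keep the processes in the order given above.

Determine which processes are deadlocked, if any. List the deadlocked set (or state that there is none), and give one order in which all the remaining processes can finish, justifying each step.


The deadlocked set is empty.
Key observation: the waits form no ring: some process can always run, and its releases unblock the others one by one.
The rest can finish in the order T3, T6, T4, T9, T5, T1, T8, T7.
Walking it through:
  T3: no waits; runs immediately, freeing m13
  T6: everything it awaited (m13) is free; runs, freeing m2
  T4: no waits; runs immediately, freeing m14
  T9: everything it awaited (m2) is free; runs, freeing m6
  T5: no waits; runs immediately, freeing m11
  T1: everything it awaited (m11) is free; runs, freeing m5
  T8: everything it awaited (m6) is free; runs, freeing m16
  T7: everything it awaited (m6, m11 and m14) is free; runs, freeing m8


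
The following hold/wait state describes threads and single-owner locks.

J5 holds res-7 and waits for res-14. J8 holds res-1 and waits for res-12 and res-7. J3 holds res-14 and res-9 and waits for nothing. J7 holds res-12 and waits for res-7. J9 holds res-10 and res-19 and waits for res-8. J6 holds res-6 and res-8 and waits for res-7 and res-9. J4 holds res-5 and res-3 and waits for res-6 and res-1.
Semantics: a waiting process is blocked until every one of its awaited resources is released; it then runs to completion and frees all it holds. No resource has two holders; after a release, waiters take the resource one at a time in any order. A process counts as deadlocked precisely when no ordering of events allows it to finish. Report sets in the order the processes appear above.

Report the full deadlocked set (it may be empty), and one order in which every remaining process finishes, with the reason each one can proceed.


The deadlocked set is empty.
Key observation: the wait relation is loop-free; peeling off processes with no waits unwinds the whole state.
A valid finishing order for the others: J3, J5, J6, J9, J7, J8, J4.
Step-by-step check:
  run J3 (it waits on nothing); releases res-14 and res-9
  J5 waits on res-14 — all released -> runs and releases res-7
  J6 waits on res-7 and res-9 — all released -> runs and releases res-6 and res-8
  J9 waits on res-8 — all released -> runs and releases res-10 and res-19
  J7 waits on res-7 — all released -> runs and releases res-12
  J8 waits on res-12 and res-7 — all released -> runs and releases res-1
  J4 waits on res-6 and res-1 — all released -> runs and releases res-5 and res-3


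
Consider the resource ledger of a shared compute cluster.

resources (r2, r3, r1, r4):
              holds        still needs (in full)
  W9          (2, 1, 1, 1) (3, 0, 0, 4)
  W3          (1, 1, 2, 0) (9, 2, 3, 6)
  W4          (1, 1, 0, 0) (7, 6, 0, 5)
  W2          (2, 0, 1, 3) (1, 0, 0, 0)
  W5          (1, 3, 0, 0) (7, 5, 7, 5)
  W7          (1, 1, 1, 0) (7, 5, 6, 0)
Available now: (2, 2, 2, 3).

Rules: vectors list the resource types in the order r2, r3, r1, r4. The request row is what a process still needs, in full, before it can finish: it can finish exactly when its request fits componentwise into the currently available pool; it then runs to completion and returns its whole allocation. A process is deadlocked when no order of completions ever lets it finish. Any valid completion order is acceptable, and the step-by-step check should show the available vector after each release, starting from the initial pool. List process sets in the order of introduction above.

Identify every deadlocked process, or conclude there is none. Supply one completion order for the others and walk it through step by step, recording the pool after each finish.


Deadlocked set: W3, W4, W5 and W7.
Key observation: W2, W9 can finish, but then (6, 3, 4, 7) is all there is, and the blocked group's r2 demands exceed it.
One completion order for the rest: W2, W9. Walking it through:
  pool = (2, 2, 2, 3)
  run W2 (needs (1, 0, 0, 0), free (2, 2, 2, 3)); after release of (2, 0, 1, 3) the pool is (4, 2, 3, 6)
  run W9 (needs (3, 0, 0, 4), free (4, 2, 3, 6)); after release of (2, 1, 1, 1) the pool is (6, 3, 4, 7)
The stuck group stays short no matter what:
  blocked: W3 wants (9, 2, 3, 6), pool (6, 3, 4, 7) — not enough r2
  blocked: W4 wants (7, 6, 0, 5), pool (6, 3, 4, 7) — not enough r2 and r3
  blocked: W5 wants (7, 5, 7, 5), pool (6, 3, 4, 7) — not enough r2, r3 and r1
  blocked: W7 wants (7, 5, 6, 0), pool (6, 3, 4, 7) — not enough r2, r3 and r1


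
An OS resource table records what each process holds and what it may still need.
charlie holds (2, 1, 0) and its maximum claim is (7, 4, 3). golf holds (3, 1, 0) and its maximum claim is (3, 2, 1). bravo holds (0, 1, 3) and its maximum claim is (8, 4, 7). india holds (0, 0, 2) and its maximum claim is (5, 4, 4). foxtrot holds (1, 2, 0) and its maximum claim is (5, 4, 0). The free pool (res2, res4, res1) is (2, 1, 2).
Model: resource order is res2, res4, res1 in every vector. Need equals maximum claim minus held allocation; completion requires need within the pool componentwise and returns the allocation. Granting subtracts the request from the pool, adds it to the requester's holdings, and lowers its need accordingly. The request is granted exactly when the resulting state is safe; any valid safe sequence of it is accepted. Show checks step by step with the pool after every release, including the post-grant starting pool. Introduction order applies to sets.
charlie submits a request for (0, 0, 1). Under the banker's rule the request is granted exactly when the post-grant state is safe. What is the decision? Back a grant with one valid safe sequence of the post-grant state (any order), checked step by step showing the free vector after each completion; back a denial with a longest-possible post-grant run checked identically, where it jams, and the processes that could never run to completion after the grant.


DENY: after the grant no complete ordering would exist.
Key observation: no order helps: past golf, foxtrot, the free pool tops out at (6, 4, 1), below what each blocked process needs in res1.
On the post-grant state, golf, foxtrot is a maximal run — nothing extends it. Check, step by step:
  pool = (2, 1, 1)
  run golf (needs (0, 1, 1), free (2, 1, 1)); after release of (3, 1, 0) the pool is (5, 2, 1)
  run foxtrot (needs (4, 2, 0), free (5, 2, 1)); after release of (1, 2, 0) the pool is (6, 4, 1)
  blocked: charlie wants (5, 3, 2), pool (6, 4, 1) — not enough res1
  blocked: bravo wants (8, 3, 4), pool (6, 4, 1) — not enough res2 and res1
  blocked: india wants (5, 4, 2), pool (6, 4, 1) — not enough res1
Post-grant, the permanently blocked set is charlie, bravo and india.


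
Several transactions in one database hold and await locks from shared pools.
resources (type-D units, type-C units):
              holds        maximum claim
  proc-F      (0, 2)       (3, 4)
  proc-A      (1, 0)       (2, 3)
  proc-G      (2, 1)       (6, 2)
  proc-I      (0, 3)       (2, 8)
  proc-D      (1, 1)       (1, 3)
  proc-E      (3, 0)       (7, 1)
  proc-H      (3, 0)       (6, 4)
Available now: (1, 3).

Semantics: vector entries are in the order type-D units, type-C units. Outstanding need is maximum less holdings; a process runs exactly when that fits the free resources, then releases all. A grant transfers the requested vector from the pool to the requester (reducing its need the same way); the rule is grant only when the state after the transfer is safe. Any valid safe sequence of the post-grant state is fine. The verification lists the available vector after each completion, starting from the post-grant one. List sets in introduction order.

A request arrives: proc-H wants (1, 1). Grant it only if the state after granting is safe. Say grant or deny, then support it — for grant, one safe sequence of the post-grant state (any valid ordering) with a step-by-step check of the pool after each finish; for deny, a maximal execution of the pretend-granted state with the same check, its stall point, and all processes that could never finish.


GRANT — the state after the grant stays safe, e.g. via proc-D, proc-A, proc-H, proc-G, proc-F, proc-E, proc-I.
Key observation: even at the reduced pool (0, 2), proc-D fits immediately, so safety survives the grant.
Verifying the post-grant state step by step:
  pool = (0, 2)
  proc-D needs (0, 2) <= (0, 2) -> finishes; pool += (1, 1) = (1, 3)
  proc-A needs (1, 3) <= (1, 3) -> finishes; pool += (1, 0) = (2, 3)
  proc-H needs (2, 3) <= (2, 3) -> finishes; pool += (4, 1) = (6, 4)
  proc-G needs (4, 1) <= (6, 4) -> finishes; pool += (2, 1) = (8, 5)
  proc-F needs (3, 2) <= (8, 5) -> finishes; pool += (0, 2) = (8, 7)
  proc-E needs (4, 1) <= (8, 7) -> finishes; pool += (3, 0) = (11, 7)
  proc-I needs (2, 5) <= (11, 7) -> finishes; pool += (0, 3) = (11, 10)


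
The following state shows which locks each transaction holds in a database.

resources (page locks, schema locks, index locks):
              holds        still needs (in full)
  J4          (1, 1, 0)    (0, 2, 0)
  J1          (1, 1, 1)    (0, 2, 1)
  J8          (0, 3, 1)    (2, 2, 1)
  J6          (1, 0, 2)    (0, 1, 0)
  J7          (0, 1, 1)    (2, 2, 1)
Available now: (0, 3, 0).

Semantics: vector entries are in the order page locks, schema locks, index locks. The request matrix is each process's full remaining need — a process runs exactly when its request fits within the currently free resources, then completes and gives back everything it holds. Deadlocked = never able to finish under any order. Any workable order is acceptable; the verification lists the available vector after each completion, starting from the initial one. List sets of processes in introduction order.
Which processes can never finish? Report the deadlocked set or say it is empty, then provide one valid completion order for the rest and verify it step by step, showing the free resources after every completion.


Nothing here is deadlocked.
Key observation: no deadlock: J6 fits now, and the freed resources carry the rest through.
A valid finishing order for the others: J6, J1, J7, J4, J8. Verifying each step:
  pool = (0, 3, 0)
  J6 needs (0, 1, 0) <= (0, 3, 0) -> finishes; pool += (1, 0, 2) = (1, 3, 2)
  J1 needs (0, 2, 1) <= (1, 3, 2) -> finishes; pool += (1, 1, 1) = (2, 4, 3)
  J7 needs (2, 2, 1) <= (2, 4, 3) -> finishes; pool += (0, 1, 1) = (2, 5, 4)
  J4 needs (0, 2, 0) <= (2, 5, 4) -> finishes; pool += (1, 1, 0) = (3, 6, 4)
  J8 needs (2, 2, 1) <= (3, 6, 4) -> finishes; pool += (0, 3, 1) = (3, 9, 5)


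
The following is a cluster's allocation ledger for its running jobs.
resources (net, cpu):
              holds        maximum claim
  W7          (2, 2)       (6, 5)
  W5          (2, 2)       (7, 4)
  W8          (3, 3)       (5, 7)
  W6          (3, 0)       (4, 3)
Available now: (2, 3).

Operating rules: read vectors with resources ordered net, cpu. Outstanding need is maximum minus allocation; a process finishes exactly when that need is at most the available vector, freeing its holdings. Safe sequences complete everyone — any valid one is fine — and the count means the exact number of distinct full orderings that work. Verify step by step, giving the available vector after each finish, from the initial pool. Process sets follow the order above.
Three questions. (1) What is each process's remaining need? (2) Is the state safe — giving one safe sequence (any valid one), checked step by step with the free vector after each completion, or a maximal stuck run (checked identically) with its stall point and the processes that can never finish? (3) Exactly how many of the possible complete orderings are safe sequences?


(1) Outstanding need per process (order net, cpu):
  W7: (4, 3)
  W5: (5, 2)
  W8: (2, 4)
  W6: (1, 3)
(2) SAFE, for example via the order W6, W5, W7, W8.
Key observation: the first exact fit in this order is W6 — it needs (1, 3) with (2, 3) free, meeting a requested resource to the last unit.
Check, step by step:
  pool = (2, 3)
  W6 needs (1, 3) <= (2, 3) -> finishes; pool += (3, 0) = (5, 3)
  W5 needs (5, 2) <= (5, 3) -> finishes; pool += (2, 2) = (7, 5)
  W7 needs (4, 3) <= (7, 5) -> finishes; pool += (2, 2) = (9, 7)
  W8 needs (2, 4) <= (9, 7) -> finishes; pool += (3, 3) = (12, 10)
(3) Precisely 4 of the possible complete orderings are safe sequences.


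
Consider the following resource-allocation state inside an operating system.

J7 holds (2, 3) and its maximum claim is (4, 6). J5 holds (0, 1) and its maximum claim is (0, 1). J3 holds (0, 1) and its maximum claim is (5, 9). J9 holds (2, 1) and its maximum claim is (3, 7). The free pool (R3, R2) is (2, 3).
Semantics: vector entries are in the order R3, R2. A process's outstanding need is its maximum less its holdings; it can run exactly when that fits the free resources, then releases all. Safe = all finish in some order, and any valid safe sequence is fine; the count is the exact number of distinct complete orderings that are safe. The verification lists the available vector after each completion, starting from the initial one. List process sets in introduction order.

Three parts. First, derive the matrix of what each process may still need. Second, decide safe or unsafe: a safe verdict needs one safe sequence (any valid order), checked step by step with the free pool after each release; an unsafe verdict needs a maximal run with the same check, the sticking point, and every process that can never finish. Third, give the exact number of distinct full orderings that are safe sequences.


(1) Remaining need (order R3, R2):
  J7: (2, 3)
  J5: (0, 0)
  J3: (5, 8)
  J9: (1, 6)
(2) The state is SAFE; one workable sequence: J7, J9, J5, J3.
Key observation: J7 is the earliest step where a requested resource binds exactly: need (2, 3), pool (2, 3) at its turn.
Check, step by step:
  pool = (2, 3)
  J7 needs (2, 3) <= (2, 3) -> finishes; pool += (2, 3) = (4, 6)
  J9 needs (1, 6) <= (4, 6) -> finishes; pool += (2, 1) = (6, 7)
  J5 needs (0, 0) <= (6, 7) -> finishes; pool += (0, 1) = (6, 8)
  J3 needs (5, 8) <= (6, 8) -> finishes; pool += (0, 1) = (6, 9)
(3) Exactly 3 of the possible complete orderings are safe sequences.


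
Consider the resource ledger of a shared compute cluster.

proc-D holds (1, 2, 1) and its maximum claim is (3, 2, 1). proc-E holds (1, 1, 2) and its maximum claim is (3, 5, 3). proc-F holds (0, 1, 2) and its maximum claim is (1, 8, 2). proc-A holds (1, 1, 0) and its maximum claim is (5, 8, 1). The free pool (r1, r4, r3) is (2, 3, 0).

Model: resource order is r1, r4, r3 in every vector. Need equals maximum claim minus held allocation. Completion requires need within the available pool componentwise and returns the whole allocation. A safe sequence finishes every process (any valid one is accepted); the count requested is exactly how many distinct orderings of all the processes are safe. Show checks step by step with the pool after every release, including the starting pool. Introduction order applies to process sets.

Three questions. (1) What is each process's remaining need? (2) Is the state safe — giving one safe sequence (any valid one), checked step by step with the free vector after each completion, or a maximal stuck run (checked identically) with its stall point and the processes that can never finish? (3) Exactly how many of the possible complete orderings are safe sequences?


(1) Outstanding need per process (order r1, r4, r3):
  proc-D: (2, 0, 0)
  proc-E: (2, 4, 1)
  proc-F: (1, 7, 0)
  proc-A: (4, 7, 1)
(2) UNSAFE — no complete ordering exists.
Key observation: once proc-D, proc-E finish, the pool peaks at (4, 6, 3) — and every remaining process still needs more r4 than that.
A maximal execution: proc-D, proc-E — then nothing else fits. Walking it through:
  pool = (2, 3, 0)
  proc-D needs (2, 0, 0) <= (2, 3, 0) -> finishes; pool += (1, 2, 1) = (3, 5, 1)
  proc-E needs (2, 4, 1) <= (3, 5, 1) -> finishes; pool += (1, 1, 2) = (4, 6, 3)
  proc-F cannot run: need (1, 7, 0) vs free (4, 6, 3) (insufficient r4)
  proc-A cannot run: need (4, 7, 1) vs free (4, 6, 3) (insufficient r4)
Never able to finish: proc-F and proc-A.
(3) Exactly 0 of the possible complete orderings are safe sequences.


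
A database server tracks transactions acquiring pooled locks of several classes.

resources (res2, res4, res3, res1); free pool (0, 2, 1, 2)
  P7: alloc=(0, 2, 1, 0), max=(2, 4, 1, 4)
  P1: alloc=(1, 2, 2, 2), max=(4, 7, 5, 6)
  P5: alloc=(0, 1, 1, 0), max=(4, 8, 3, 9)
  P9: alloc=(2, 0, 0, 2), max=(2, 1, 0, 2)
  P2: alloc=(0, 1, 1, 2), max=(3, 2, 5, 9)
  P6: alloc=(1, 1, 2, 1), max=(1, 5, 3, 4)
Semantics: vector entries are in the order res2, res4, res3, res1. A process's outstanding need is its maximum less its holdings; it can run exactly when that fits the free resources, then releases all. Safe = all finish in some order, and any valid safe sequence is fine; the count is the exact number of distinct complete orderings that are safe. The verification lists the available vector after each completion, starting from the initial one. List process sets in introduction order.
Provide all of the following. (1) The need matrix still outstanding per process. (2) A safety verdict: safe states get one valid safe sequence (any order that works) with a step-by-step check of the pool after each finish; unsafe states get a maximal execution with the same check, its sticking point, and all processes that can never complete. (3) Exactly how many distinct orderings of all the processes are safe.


(1) Need matrix, components ordered res2, res4, res3, res1:
  P7: (2, 2, 0, 4)
  P1: (3, 5, 3, 4)
  P5: (4, 7, 2, 9)
  P9: (0, 1, 0, 0)
  P2: (3, 1, 4, 7)
  P6: (0, 4, 1, 3)
(2) The state is SAFE; one workable sequence: P9, P7, P6, P1, P2, P5.
Key observation: the order's first zero-slack moment is P7 ((2, 2, 0, 4) needed, (2, 2, 1, 4) free — a requested resource with nothing to spare).
Walking it through:
  pool = (0, 2, 1, 2)
  P9: need (0, 1, 0, 0) fits (0, 2, 1, 2); releases (2, 0, 0, 2), pool now (2, 2, 1, 4)
  P7: need (2, 2, 0, 4) fits (2, 2, 1, 4); releases (0, 2, 1, 0), pool now (2, 4, 2, 4)
  P6: need (0, 4, 1, 3) fits (2, 4, 2, 4); releases (1, 1, 2, 1), pool now (3, 5, 4, 5)
  P1: need (3, 5, 3, 4) fits (3, 5, 4, 5); releases (1, 2, 2, 2), pool now (4, 7, 6, 7)
  P2: need (3, 1, 4, 7) fits (4, 7, 6, 7); releases (0, 1, 1, 2), pool now (4, 8, 7, 9)
  P5: need (4, 7, 2, 9) fits (4, 8, 7, 9); releases (0, 1, 1, 0), pool now (4, 9, 8, 9)
(3) Exactly 1 of the possible complete orderings is a safe sequence.


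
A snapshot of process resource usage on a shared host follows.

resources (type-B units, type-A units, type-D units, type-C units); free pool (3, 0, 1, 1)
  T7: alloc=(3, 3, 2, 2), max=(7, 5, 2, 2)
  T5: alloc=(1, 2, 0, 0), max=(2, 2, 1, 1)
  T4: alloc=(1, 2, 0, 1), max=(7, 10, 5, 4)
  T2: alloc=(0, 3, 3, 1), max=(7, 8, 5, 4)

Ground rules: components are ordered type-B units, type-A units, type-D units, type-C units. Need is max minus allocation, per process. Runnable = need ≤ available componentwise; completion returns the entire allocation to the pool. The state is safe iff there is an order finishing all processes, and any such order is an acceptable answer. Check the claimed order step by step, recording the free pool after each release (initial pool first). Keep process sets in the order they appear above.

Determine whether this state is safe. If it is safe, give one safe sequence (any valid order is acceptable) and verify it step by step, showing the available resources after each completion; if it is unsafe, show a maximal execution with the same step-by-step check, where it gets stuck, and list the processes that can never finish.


The state is SAFE; one workable sequence: T5, T7, T2, T4.
Key observation: T5 marks the first exact bind of the order: its need (1, 0, 1, 1) fits the free (3, 0, 1, 1) with zero slack on a requested resource.
Walking it through:
  pool = (3, 0, 1, 1)
  T5: need (1, 0, 1, 1) fits (3, 0, 1, 1); releases (1, 2, 0, 0), pool now (4, 2, 1, 1)
  T7: need (4, 2, 0, 0) fits (4, 2, 1, 1); releases (3, 3, 2, 2), pool now (7, 5, 3, 3)
  T2: need (7, 5, 2, 3) fits (7, 5, 3, 3); releases (0, 3, 3, 1), pool now (7, 8, 6, 4)
  T4: need (6, 8, 5, 3) fits (7, 8, 6, 4); releases (1, 2, 0, 1), pool now (8, 10, 6, 5)


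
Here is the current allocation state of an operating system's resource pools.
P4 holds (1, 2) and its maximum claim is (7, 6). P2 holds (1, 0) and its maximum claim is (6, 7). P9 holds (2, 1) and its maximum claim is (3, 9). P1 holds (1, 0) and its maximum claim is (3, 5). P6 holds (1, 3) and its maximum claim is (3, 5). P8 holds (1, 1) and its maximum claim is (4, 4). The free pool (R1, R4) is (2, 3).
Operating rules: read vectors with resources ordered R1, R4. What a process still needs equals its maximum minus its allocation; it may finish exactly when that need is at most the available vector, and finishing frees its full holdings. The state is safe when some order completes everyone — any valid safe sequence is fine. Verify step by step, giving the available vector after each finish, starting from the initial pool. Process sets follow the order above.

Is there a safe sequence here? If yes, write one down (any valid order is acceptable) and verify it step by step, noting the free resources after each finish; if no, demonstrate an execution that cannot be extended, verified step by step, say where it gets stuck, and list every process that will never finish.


SAFE. One safe sequence: P6, P8, P1, P2, P4, P9.
Key observation: the first exact fit in this order is P6 — it needs (2, 2) with (2, 3) free, meeting a requested resource to the last unit.
Step-by-step check:
  pool = (2, 3)
  P6: need (2, 2) fits (2, 3); releases (1, 3), pool now (3, 6)
  P8: need (3, 3) fits (3, 6); releases (1, 1), pool now (4, 7)
  P1: need (2, 5) fits (4, 7); releases (1, 0), pool now (5, 7)
  P2: need (5, 7) fits (5, 7); releases (1, 0), pool now (6, 7)
  P4: need (6, 4) fits (6, 7); releases (1, 2), pool now (7, 9)
  P9: need (1, 8) fits (7, 9); releases (2, 1), pool now (9, 10)


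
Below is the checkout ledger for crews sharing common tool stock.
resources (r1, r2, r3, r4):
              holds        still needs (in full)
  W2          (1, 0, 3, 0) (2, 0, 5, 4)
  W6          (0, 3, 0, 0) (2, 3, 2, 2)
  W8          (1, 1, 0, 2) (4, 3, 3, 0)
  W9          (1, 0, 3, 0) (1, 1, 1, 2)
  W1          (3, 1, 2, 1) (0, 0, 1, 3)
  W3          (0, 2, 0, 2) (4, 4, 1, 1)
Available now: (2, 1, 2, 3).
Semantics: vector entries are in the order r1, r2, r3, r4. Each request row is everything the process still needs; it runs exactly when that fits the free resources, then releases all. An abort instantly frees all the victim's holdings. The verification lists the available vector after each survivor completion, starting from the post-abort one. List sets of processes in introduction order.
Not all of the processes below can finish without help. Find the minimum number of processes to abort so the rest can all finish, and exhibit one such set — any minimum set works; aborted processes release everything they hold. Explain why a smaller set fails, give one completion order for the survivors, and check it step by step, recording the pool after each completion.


Minimum abort set: W3.
Key observation: the returned (0, 2, 0, 2) from W3 is what brings W8 — unrunnable before, under any order — into play at step 2.
Minimality: the empty abort set fails — the state is deadlocked as it stands.
The survivors complete as W1, W8, W9, W2, W6. Check, step by step (starting from the post-abort pool):
  pool = (2, 3, 2, 5)
  W1: need (0, 0, 1, 3) fits (2, 3, 2, 5); releases (3, 1, 2, 1), pool now (5, 4, 4, 6)
  W8: need (4, 3, 3, 0) fits (5, 4, 4, 6); releases (1, 1, 0, 2), pool now (6, 5, 4, 8)
  W9: need (1, 1, 1, 2) fits (6, 5, 4, 8); releases (1, 0, 3, 0), pool now (7, 5, 7, 8)
  W2: need (2, 0, 5, 4) fits (7, 5, 7, 8); releases (1, 0, 3, 0), pool now (8, 5, 10, 8)
  W6: need (2, 3, 2, 2) fits (8, 5, 10, 8); releases (0, 3, 0, 0), pool now (8, 8, 10, 8)


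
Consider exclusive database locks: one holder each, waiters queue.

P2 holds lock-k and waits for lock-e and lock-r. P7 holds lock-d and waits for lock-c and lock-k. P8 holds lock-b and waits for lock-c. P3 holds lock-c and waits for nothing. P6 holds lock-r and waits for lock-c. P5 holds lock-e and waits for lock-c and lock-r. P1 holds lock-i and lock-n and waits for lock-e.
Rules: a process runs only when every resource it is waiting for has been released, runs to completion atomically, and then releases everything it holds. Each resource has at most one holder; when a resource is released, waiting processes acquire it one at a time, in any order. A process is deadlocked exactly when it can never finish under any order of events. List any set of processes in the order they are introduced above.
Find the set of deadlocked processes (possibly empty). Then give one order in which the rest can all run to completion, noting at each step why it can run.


Nothing here is deadlocked.
Key observation: no waiting chain loops back on itself — every chain ends at a process that waits on nothing, so everyone eventually runs.
One completion order for the rest: P3, P6, P5, P2, P8, P7, P1.
Check, step by step:
  run P3 (it waits on nothing); releases lock-c
  P6: everything it awaited (lock-c) is free; runs, freeing lock-r
  P5: everything it awaited (lock-c and lock-r) is free; runs, freeing lock-e
  P2: everything it awaited (lock-e and lock-r) is free; runs, freeing lock-k
  P8: everything it awaited (lock-c) is free; runs, freeing lock-b
  P7: everything it awaited (lock-c and lock-k) is free; runs, freeing lock-d
  P1: everything it awaited (lock-e) is free; runs, freeing lock-i and lock-n


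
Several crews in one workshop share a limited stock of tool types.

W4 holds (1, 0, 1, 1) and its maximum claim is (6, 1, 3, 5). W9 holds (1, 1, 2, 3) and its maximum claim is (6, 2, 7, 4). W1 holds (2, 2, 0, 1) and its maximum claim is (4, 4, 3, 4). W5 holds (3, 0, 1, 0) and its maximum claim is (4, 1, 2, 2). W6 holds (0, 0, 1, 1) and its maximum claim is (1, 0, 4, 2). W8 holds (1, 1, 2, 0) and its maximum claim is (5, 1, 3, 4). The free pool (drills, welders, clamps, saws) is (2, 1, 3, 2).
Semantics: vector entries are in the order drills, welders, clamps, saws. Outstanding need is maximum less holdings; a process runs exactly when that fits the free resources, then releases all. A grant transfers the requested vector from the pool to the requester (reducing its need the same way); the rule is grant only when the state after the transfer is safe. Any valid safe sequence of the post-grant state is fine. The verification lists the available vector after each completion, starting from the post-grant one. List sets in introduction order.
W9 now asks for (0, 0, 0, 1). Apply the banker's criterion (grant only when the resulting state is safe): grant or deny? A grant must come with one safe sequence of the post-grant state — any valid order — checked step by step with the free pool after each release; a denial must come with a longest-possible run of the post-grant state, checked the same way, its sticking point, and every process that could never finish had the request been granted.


GRANT — the state after the grant stays safe, e.g. via W6, W5, W9, W1, W4, W8.
Key observation: post-grant, (2, 1, 3, 1) remains, and an order beginning with W6 completes everyone.
Step-by-step check of the post-grant state:
  pool = (2, 1, 3, 1)
  W6 needs (1, 0, 3, 1) <= (2, 1, 3, 1) -> finishes; pool += (0, 0, 1, 1) = (2, 1, 4, 2)
  W5 needs (1, 1, 1, 2) <= (2, 1, 4, 2) -> finishes; pool += (3, 0, 1, 0) = (5, 1, 5, 2)
  W9 needs (5, 1, 5, 0) <= (5, 1, 5, 2) -> finishes; pool += (1, 1, 2, 4) = (6, 2, 7, 6)
  W1 needs (2, 2, 3, 3) <= (6, 2, 7, 6) -> finishes; pool += (2, 2, 0, 1) = (8, 4, 7, 7)
  W4 needs (5, 1, 2, 4) <= (8, 4, 7, 7) -> finishes; pool += (1, 0, 1, 1) = (9, 4, 8, 8)
  W8 needs (4, 0, 1, 4) <= (9, 4, 8, 8) -> finishes; pool += (1, 1, 2, 0) = (10, 5, 10, 8)


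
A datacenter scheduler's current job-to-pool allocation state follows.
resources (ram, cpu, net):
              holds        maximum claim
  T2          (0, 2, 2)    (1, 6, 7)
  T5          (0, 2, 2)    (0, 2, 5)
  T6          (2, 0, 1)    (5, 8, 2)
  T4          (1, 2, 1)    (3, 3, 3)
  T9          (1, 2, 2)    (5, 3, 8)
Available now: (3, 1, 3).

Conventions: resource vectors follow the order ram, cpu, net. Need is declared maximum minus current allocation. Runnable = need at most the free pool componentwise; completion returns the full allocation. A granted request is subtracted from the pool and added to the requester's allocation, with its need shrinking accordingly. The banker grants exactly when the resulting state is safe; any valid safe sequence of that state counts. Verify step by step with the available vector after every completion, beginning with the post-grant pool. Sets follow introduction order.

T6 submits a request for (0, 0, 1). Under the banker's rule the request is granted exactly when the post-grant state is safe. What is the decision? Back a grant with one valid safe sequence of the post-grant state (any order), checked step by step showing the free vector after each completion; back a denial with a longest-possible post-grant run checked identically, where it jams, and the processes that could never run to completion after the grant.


GRANT: granting preserves safety; a valid post-grant sequence is T4, T5, T2, T9, T6.
Key observation: granting shrinks the pool to (3, 1, 2), yet T4 still fits and the chain goes through.
Step-by-step check of the post-grant state:
  pool = (3, 1, 2)
  run T4 (needs (2, 1, 2), free (3, 1, 2)); after release of (1, 2, 1) the pool is (4, 3, 3)
  run T5 (needs (0, 0, 3), free (4, 3, 3)); after release of (0, 2, 2) the pool is (4, 5, 5)
  run T2 (needs (1, 4, 5), free (4, 5, 5)); after release of (0, 2, 2) the pool is (4, 7, 7)
  run T9 (needs (4, 1, 6), free (4, 7, 7)); after release of (1, 2, 2) the pool is (5, 9, 9)
  run T6 (needs (3, 8, 0), free (5, 9, 9)); after release of (2, 0, 2) the pool is (7, 9, 11)


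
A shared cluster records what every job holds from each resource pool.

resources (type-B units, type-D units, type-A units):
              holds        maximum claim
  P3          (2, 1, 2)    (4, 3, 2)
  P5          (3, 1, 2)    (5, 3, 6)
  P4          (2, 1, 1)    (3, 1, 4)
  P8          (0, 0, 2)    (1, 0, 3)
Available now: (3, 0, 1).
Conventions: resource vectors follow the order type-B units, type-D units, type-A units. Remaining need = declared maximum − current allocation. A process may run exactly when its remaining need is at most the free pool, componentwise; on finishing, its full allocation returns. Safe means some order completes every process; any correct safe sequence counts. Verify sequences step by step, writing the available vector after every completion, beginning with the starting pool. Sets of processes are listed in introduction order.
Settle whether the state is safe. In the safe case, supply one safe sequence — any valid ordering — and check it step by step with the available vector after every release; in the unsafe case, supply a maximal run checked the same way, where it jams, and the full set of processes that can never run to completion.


UNSAFE — no complete ordering exists.
Key observation: P8, P4 can finish, but then (5, 1, 4) is all there is, and the blocked group's type-D units demands exceed it.
Going as far as possible: P8, P4; after that, nothing fits. Check, step by step:
  pool = (3, 0, 1)
  P8: need (1, 0, 1) fits (3, 0, 1); releases (0, 0, 2), pool now (3, 0, 3)
  P4: need (1, 0, 3) fits (3, 0, 3); releases (2, 1, 1), pool now (5, 1, 4)
  blocked: P3 wants (2, 2, 0), pool (5, 1, 4) — not enough type-D units
  blocked: P5 wants (2, 2, 4), pool (5, 1, 4) — not enough type-D units
Permanently blocked: P3 and P5.
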